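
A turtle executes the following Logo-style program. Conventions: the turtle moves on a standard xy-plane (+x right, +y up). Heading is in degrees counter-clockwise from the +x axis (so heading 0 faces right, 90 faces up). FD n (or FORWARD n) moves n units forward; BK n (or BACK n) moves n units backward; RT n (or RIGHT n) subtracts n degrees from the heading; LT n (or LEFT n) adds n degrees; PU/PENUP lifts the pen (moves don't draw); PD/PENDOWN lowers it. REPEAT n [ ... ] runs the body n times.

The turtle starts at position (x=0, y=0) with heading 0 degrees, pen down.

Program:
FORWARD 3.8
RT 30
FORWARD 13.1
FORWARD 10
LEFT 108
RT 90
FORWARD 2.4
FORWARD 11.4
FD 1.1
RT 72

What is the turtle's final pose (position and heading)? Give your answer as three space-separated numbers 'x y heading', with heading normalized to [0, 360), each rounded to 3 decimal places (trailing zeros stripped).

Answer: 38.38 -14.648 276

Derivation:
Executing turtle program step by step:
Start: pos=(0,0), heading=0, pen down
FD 3.8: (0,0) -> (3.8,0) [heading=0, draw]
RT 30: heading 0 -> 330
FD 13.1: (3.8,0) -> (15.145,-6.55) [heading=330, draw]
FD 10: (15.145,-6.55) -> (23.805,-11.55) [heading=330, draw]
LT 108: heading 330 -> 78
RT 90: heading 78 -> 348
FD 2.4: (23.805,-11.55) -> (26.153,-12.049) [heading=348, draw]
FD 11.4: (26.153,-12.049) -> (37.304,-14.419) [heading=348, draw]
FD 1.1: (37.304,-14.419) -> (38.38,-14.648) [heading=348, draw]
RT 72: heading 348 -> 276
Final: pos=(38.38,-14.648), heading=276, 6 segment(s) drawn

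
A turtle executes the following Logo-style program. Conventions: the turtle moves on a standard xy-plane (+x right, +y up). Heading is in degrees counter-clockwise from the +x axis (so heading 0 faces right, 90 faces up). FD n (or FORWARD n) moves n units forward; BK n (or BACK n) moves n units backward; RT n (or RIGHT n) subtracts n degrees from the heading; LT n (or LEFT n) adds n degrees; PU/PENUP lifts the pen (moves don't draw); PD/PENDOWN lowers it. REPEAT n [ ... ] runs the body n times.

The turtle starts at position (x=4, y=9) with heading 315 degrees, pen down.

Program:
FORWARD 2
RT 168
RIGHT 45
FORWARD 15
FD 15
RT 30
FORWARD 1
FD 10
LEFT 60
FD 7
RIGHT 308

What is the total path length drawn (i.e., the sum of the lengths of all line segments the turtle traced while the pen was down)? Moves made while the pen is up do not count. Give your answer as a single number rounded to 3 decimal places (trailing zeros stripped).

Answer: 50

Derivation:
Executing turtle program step by step:
Start: pos=(4,9), heading=315, pen down
FD 2: (4,9) -> (5.414,7.586) [heading=315, draw]
RT 168: heading 315 -> 147
RT 45: heading 147 -> 102
FD 15: (5.414,7.586) -> (2.296,22.258) [heading=102, draw]
FD 15: (2.296,22.258) -> (-0.823,36.93) [heading=102, draw]
RT 30: heading 102 -> 72
FD 1: (-0.823,36.93) -> (-0.514,37.881) [heading=72, draw]
FD 10: (-0.514,37.881) -> (2.576,47.392) [heading=72, draw]
LT 60: heading 72 -> 132
FD 7: (2.576,47.392) -> (-2.108,52.594) [heading=132, draw]
RT 308: heading 132 -> 184
Final: pos=(-2.108,52.594), heading=184, 6 segment(s) drawn

Segment lengths:
  seg 1: (4,9) -> (5.414,7.586), length = 2
  seg 2: (5.414,7.586) -> (2.296,22.258), length = 15
  seg 3: (2.296,22.258) -> (-0.823,36.93), length = 15
  seg 4: (-0.823,36.93) -> (-0.514,37.881), length = 1
  seg 5: (-0.514,37.881) -> (2.576,47.392), length = 10
  seg 6: (2.576,47.392) -> (-2.108,52.594), length = 7
Total = 50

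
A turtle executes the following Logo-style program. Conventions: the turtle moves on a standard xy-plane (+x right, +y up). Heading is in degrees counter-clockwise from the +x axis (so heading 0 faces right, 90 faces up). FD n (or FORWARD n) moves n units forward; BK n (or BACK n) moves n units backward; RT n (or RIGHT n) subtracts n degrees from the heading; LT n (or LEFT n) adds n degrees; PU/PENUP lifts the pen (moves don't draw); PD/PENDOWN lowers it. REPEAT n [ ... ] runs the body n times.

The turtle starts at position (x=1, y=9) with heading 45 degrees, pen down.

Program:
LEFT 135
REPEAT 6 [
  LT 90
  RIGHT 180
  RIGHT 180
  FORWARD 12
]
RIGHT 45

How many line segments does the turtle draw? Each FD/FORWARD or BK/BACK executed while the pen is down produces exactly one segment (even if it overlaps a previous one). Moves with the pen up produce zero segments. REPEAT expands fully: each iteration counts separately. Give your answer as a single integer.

Answer: 6

Derivation:
Executing turtle program step by step:
Start: pos=(1,9), heading=45, pen down
LT 135: heading 45 -> 180
REPEAT 6 [
  -- iteration 1/6 --
  LT 90: heading 180 -> 270
  RT 180: heading 270 -> 90
  RT 180: heading 90 -> 270
  FD 12: (1,9) -> (1,-3) [heading=270, draw]
  -- iteration 2/6 --
  LT 90: heading 270 -> 0
  RT 180: heading 0 -> 180
  RT 180: heading 180 -> 0
  FD 12: (1,-3) -> (13,-3) [heading=0, draw]
  -- iteration 3/6 --
  LT 90: heading 0 -> 90
  RT 180: heading 90 -> 270
  RT 180: heading 270 -> 90
  FD 12: (13,-3) -> (13,9) [heading=90, draw]
  -- iteration 4/6 --
  LT 90: heading 90 -> 180
  RT 180: heading 180 -> 0
  RT 180: heading 0 -> 180
  FD 12: (13,9) -> (1,9) [heading=180, draw]
  -- iteration 5/6 --
  LT 90: heading 180 -> 270
  RT 180: heading 270 -> 90
  RT 180: heading 90 -> 270
  FD 12: (1,9) -> (1,-3) [heading=270, draw]
  -- iteration 6/6 --
  LT 90: heading 270 -> 0
  RT 180: heading 0 -> 180
  RT 180: heading 180 -> 0
  FD 12: (1,-3) -> (13,-3) [heading=0, draw]
]
RT 45: heading 0 -> 315
Final: pos=(13,-3), heading=315, 6 segment(s) drawn
Segments drawn: 6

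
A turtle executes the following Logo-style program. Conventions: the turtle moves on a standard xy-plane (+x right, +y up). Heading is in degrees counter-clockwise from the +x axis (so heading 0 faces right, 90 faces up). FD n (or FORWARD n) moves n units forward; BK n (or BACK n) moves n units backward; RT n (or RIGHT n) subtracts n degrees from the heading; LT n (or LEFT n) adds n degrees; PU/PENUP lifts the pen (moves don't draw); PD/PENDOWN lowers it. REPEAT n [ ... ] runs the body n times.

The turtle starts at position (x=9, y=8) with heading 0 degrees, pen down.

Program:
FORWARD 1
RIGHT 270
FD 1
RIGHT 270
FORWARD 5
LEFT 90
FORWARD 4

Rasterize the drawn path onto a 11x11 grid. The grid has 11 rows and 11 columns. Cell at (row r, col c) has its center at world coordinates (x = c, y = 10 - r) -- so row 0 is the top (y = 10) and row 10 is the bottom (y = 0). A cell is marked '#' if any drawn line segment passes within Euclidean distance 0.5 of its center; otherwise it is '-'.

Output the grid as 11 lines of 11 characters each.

Answer: -----------
-----######
-----#---##
-----#-----
-----#-----
-----#-----
-----------
-----------
-----------
-----------
-----------

Derivation:
Segment 0: (9,8) -> (10,8)
Segment 1: (10,8) -> (10,9)
Segment 2: (10,9) -> (5,9)
Segment 3: (5,9) -> (5,5)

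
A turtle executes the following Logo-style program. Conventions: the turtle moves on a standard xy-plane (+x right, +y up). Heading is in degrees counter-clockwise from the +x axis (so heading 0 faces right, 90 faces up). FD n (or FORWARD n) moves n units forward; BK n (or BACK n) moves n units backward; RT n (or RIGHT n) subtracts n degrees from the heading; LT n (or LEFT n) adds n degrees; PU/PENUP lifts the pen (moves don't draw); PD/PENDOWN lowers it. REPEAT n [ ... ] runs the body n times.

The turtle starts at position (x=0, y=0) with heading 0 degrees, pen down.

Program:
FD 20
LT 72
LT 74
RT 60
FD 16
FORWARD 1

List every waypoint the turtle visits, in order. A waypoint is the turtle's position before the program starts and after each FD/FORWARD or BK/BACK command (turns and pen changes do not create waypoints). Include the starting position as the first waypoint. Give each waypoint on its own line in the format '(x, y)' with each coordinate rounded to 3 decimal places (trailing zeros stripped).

Executing turtle program step by step:
Start: pos=(0,0), heading=0, pen down
FD 20: (0,0) -> (20,0) [heading=0, draw]
LT 72: heading 0 -> 72
LT 74: heading 72 -> 146
RT 60: heading 146 -> 86
FD 16: (20,0) -> (21.116,15.961) [heading=86, draw]
FD 1: (21.116,15.961) -> (21.186,16.959) [heading=86, draw]
Final: pos=(21.186,16.959), heading=86, 3 segment(s) drawn
Waypoints (4 total):
(0, 0)
(20, 0)
(21.116, 15.961)
(21.186, 16.959)

Answer: (0, 0)
(20, 0)
(21.116, 15.961)
(21.186, 16.959)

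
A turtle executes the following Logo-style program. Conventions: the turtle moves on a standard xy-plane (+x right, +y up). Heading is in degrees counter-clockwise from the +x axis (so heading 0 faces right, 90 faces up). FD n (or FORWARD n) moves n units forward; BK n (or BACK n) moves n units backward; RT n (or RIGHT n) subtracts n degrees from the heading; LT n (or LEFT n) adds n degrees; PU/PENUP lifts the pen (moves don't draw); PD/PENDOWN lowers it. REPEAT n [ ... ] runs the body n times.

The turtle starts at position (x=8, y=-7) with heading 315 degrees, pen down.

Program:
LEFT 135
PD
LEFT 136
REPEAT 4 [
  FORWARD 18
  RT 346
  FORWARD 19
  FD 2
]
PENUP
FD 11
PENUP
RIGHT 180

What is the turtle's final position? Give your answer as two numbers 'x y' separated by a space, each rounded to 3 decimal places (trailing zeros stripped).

Executing turtle program step by step:
Start: pos=(8,-7), heading=315, pen down
LT 135: heading 315 -> 90
PD: pen down
LT 136: heading 90 -> 226
REPEAT 4 [
  -- iteration 1/4 --
  FD 18: (8,-7) -> (-4.504,-19.948) [heading=226, draw]
  RT 346: heading 226 -> 240
  FD 19: (-4.504,-19.948) -> (-14.004,-36.403) [heading=240, draw]
  FD 2: (-14.004,-36.403) -> (-15.004,-38.135) [heading=240, draw]
  -- iteration 2/4 --
  FD 18: (-15.004,-38.135) -> (-24.004,-53.723) [heading=240, draw]
  RT 346: heading 240 -> 254
  FD 19: (-24.004,-53.723) -> (-29.241,-71.987) [heading=254, draw]
  FD 2: (-29.241,-71.987) -> (-29.792,-73.91) [heading=254, draw]
  -- iteration 3/4 --
  FD 18: (-29.792,-73.91) -> (-34.754,-91.212) [heading=254, draw]
  RT 346: heading 254 -> 268
  FD 19: (-34.754,-91.212) -> (-35.417,-110.201) [heading=268, draw]
  FD 2: (-35.417,-110.201) -> (-35.487,-112.2) [heading=268, draw]
  -- iteration 4/4 --
  FD 18: (-35.487,-112.2) -> (-36.115,-130.189) [heading=268, draw]
  RT 346: heading 268 -> 282
  FD 19: (-36.115,-130.189) -> (-32.164,-148.773) [heading=282, draw]
  FD 2: (-32.164,-148.773) -> (-31.749,-150.73) [heading=282, draw]
]
PU: pen up
FD 11: (-31.749,-150.73) -> (-29.462,-161.489) [heading=282, move]
PU: pen up
RT 180: heading 282 -> 102
Final: pos=(-29.462,-161.489), heading=102, 12 segment(s) drawn

Answer: -29.462 -161.489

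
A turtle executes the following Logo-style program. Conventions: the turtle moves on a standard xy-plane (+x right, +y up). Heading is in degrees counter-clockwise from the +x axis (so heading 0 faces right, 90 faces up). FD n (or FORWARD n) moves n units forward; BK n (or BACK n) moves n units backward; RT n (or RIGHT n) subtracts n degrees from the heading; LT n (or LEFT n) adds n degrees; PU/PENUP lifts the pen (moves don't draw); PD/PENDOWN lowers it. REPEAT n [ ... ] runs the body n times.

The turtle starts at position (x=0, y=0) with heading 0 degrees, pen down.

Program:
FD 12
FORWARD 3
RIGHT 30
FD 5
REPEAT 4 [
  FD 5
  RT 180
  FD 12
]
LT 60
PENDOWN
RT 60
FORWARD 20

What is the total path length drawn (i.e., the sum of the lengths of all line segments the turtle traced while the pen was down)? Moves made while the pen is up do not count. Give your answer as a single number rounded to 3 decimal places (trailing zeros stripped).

Answer: 108

Derivation:
Executing turtle program step by step:
Start: pos=(0,0), heading=0, pen down
FD 12: (0,0) -> (12,0) [heading=0, draw]
FD 3: (12,0) -> (15,0) [heading=0, draw]
RT 30: heading 0 -> 330
FD 5: (15,0) -> (19.33,-2.5) [heading=330, draw]
REPEAT 4 [
  -- iteration 1/4 --
  FD 5: (19.33,-2.5) -> (23.66,-5) [heading=330, draw]
  RT 180: heading 330 -> 150
  FD 12: (23.66,-5) -> (13.268,1) [heading=150, draw]
  -- iteration 2/4 --
  FD 5: (13.268,1) -> (8.938,3.5) [heading=150, draw]
  RT 180: heading 150 -> 330
  FD 12: (8.938,3.5) -> (19.33,-2.5) [heading=330, draw]
  -- iteration 3/4 --
  FD 5: (19.33,-2.5) -> (23.66,-5) [heading=330, draw]
  RT 180: heading 330 -> 150
  FD 12: (23.66,-5) -> (13.268,1) [heading=150, draw]
  -- iteration 4/4 --
  FD 5: (13.268,1) -> (8.938,3.5) [heading=150, draw]
  RT 180: heading 150 -> 330
  FD 12: (8.938,3.5) -> (19.33,-2.5) [heading=330, draw]
]
LT 60: heading 330 -> 30
PD: pen down
RT 60: heading 30 -> 330
FD 20: (19.33,-2.5) -> (36.651,-12.5) [heading=330, draw]
Final: pos=(36.651,-12.5), heading=330, 12 segment(s) drawn

Segment lengths:
  seg 1: (0,0) -> (12,0), length = 12
  seg 2: (12,0) -> (15,0), length = 3
  seg 3: (15,0) -> (19.33,-2.5), length = 5
  seg 4: (19.33,-2.5) -> (23.66,-5), length = 5
  seg 5: (23.66,-5) -> (13.268,1), length = 12
  seg 6: (13.268,1) -> (8.938,3.5), length = 5
  seg 7: (8.938,3.5) -> (19.33,-2.5), length = 12
  seg 8: (19.33,-2.5) -> (23.66,-5), length = 5
  seg 9: (23.66,-5) -> (13.268,1), length = 12
  seg 10: (13.268,1) -> (8.938,3.5), length = 5
  seg 11: (8.938,3.5) -> (19.33,-2.5), length = 12
  seg 12: (19.33,-2.5) -> (36.651,-12.5), length = 20
Total = 108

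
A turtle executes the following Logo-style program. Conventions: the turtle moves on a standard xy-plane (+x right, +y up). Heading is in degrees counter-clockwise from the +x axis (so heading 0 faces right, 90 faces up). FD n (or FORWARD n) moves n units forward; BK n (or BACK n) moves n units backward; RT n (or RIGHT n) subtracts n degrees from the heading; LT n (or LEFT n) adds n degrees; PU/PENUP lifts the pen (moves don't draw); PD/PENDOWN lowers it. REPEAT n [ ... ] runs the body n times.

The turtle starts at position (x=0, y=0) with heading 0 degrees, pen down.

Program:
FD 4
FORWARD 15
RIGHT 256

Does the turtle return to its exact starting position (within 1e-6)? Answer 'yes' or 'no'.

Executing turtle program step by step:
Start: pos=(0,0), heading=0, pen down
FD 4: (0,0) -> (4,0) [heading=0, draw]
FD 15: (4,0) -> (19,0) [heading=0, draw]
RT 256: heading 0 -> 104
Final: pos=(19,0), heading=104, 2 segment(s) drawn

Start position: (0, 0)
Final position: (19, 0)
Distance = 19; >= 1e-6 -> NOT closed

Answer: no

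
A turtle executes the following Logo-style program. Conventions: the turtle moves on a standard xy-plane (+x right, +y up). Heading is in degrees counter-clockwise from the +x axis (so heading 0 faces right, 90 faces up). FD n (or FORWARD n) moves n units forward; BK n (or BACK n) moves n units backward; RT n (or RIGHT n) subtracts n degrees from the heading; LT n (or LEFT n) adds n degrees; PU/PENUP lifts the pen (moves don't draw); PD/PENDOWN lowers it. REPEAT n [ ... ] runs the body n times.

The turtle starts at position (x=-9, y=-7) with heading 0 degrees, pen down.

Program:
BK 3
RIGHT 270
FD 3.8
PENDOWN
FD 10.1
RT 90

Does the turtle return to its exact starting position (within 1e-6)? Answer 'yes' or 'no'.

Answer: no

Derivation:
Executing turtle program step by step:
Start: pos=(-9,-7), heading=0, pen down
BK 3: (-9,-7) -> (-12,-7) [heading=0, draw]
RT 270: heading 0 -> 90
FD 3.8: (-12,-7) -> (-12,-3.2) [heading=90, draw]
PD: pen down
FD 10.1: (-12,-3.2) -> (-12,6.9) [heading=90, draw]
RT 90: heading 90 -> 0
Final: pos=(-12,6.9), heading=0, 3 segment(s) drawn

Start position: (-9, -7)
Final position: (-12, 6.9)
Distance = 14.22; >= 1e-6 -> NOT closed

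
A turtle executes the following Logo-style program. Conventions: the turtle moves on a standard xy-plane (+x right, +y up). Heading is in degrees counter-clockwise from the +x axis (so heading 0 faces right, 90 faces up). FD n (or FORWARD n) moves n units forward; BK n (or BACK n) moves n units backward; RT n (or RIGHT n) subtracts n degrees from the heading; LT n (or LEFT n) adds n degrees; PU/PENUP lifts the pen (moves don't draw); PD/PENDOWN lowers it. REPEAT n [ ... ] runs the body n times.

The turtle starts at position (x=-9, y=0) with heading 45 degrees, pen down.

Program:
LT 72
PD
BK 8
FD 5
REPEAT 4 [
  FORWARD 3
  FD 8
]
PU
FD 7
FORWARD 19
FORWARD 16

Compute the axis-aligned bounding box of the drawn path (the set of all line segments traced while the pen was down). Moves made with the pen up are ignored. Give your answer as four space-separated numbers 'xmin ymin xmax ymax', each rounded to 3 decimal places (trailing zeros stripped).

Answer: -27.614 -7.128 -5.368 36.531

Derivation:
Executing turtle program step by step:
Start: pos=(-9,0), heading=45, pen down
LT 72: heading 45 -> 117
PD: pen down
BK 8: (-9,0) -> (-5.368,-7.128) [heading=117, draw]
FD 5: (-5.368,-7.128) -> (-7.638,-2.673) [heading=117, draw]
REPEAT 4 [
  -- iteration 1/4 --
  FD 3: (-7.638,-2.673) -> (-9,0) [heading=117, draw]
  FD 8: (-9,0) -> (-12.632,7.128) [heading=117, draw]
  -- iteration 2/4 --
  FD 3: (-12.632,7.128) -> (-13.994,9.801) [heading=117, draw]
  FD 8: (-13.994,9.801) -> (-17.626,16.929) [heading=117, draw]
  -- iteration 3/4 --
  FD 3: (-17.626,16.929) -> (-18.988,19.602) [heading=117, draw]
  FD 8: (-18.988,19.602) -> (-22.62,26.73) [heading=117, draw]
  -- iteration 4/4 --
  FD 3: (-22.62,26.73) -> (-23.982,29.403) [heading=117, draw]
  FD 8: (-23.982,29.403) -> (-27.614,36.531) [heading=117, draw]
]
PU: pen up
FD 7: (-27.614,36.531) -> (-30.792,42.768) [heading=117, move]
FD 19: (-30.792,42.768) -> (-39.417,59.697) [heading=117, move]
FD 16: (-39.417,59.697) -> (-46.681,73.954) [heading=117, move]
Final: pos=(-46.681,73.954), heading=117, 10 segment(s) drawn

Segment endpoints: x in {-27.614, -23.982, -22.62, -18.988, -17.626, -13.994, -12.632, -9, -7.638, -5.368}, y in {-7.128, -2.673, 0, 7.128, 9.801, 16.929, 19.602, 26.73, 29.403, 36.531}
xmin=-27.614, ymin=-7.128, xmax=-5.368, ymax=36.531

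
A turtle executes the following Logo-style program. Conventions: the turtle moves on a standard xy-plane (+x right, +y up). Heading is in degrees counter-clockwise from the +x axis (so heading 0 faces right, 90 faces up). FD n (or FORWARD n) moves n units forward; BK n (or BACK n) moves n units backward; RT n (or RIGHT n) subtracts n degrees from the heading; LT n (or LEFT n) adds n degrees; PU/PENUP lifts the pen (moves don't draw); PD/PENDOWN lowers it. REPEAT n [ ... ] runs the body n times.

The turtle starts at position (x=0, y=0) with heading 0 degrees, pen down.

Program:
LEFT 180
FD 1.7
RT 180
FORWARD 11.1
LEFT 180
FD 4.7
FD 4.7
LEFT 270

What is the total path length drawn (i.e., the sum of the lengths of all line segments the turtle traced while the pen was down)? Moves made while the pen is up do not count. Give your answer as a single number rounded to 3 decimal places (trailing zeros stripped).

Answer: 22.2

Derivation:
Executing turtle program step by step:
Start: pos=(0,0), heading=0, pen down
LT 180: heading 0 -> 180
FD 1.7: (0,0) -> (-1.7,0) [heading=180, draw]
RT 180: heading 180 -> 0
FD 11.1: (-1.7,0) -> (9.4,0) [heading=0, draw]
LT 180: heading 0 -> 180
FD 4.7: (9.4,0) -> (4.7,0) [heading=180, draw]
FD 4.7: (4.7,0) -> (0,0) [heading=180, draw]
LT 270: heading 180 -> 90
Final: pos=(0,0), heading=90, 4 segment(s) drawn

Segment lengths:
  seg 1: (0,0) -> (-1.7,0), length = 1.7
  seg 2: (-1.7,0) -> (9.4,0), length = 11.1
  seg 3: (9.4,0) -> (4.7,0), length = 4.7
  seg 4: (4.7,0) -> (0,0), length = 4.7
Total = 22.2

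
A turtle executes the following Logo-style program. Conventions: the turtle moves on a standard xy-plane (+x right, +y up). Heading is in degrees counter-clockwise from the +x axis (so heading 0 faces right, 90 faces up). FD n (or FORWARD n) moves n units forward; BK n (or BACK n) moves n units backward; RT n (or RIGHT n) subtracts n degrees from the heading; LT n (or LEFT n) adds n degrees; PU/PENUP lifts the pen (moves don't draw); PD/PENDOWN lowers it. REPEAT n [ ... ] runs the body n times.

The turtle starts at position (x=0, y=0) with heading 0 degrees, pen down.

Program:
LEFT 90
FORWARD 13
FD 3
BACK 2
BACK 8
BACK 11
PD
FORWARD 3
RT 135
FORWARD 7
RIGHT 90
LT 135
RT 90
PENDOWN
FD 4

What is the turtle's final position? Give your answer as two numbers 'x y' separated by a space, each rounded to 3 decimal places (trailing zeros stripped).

Answer: 4.95 -10.95

Derivation:
Executing turtle program step by step:
Start: pos=(0,0), heading=0, pen down
LT 90: heading 0 -> 90
FD 13: (0,0) -> (0,13) [heading=90, draw]
FD 3: (0,13) -> (0,16) [heading=90, draw]
BK 2: (0,16) -> (0,14) [heading=90, draw]
BK 8: (0,14) -> (0,6) [heading=90, draw]
BK 11: (0,6) -> (0,-5) [heading=90, draw]
PD: pen down
FD 3: (0,-5) -> (0,-2) [heading=90, draw]
RT 135: heading 90 -> 315
FD 7: (0,-2) -> (4.95,-6.95) [heading=315, draw]
RT 90: heading 315 -> 225
LT 135: heading 225 -> 0
RT 90: heading 0 -> 270
PD: pen down
FD 4: (4.95,-6.95) -> (4.95,-10.95) [heading=270, draw]
Final: pos=(4.95,-10.95), heading=270, 8 segment(s) drawn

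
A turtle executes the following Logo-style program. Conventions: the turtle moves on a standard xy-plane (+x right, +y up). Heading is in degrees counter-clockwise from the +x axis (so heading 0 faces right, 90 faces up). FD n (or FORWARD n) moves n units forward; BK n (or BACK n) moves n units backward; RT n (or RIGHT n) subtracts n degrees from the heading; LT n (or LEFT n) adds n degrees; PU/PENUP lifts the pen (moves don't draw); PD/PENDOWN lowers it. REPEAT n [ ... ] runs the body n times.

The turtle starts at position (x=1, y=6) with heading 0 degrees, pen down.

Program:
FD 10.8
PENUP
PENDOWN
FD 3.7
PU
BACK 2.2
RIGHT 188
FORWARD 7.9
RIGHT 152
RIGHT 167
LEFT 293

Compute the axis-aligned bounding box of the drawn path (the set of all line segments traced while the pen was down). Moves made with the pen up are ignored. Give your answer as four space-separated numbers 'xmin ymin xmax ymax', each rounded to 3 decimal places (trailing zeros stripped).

Answer: 1 6 15.5 6

Derivation:
Executing turtle program step by step:
Start: pos=(1,6), heading=0, pen down
FD 10.8: (1,6) -> (11.8,6) [heading=0, draw]
PU: pen up
PD: pen down
FD 3.7: (11.8,6) -> (15.5,6) [heading=0, draw]
PU: pen up
BK 2.2: (15.5,6) -> (13.3,6) [heading=0, move]
RT 188: heading 0 -> 172
FD 7.9: (13.3,6) -> (5.477,7.099) [heading=172, move]
RT 152: heading 172 -> 20
RT 167: heading 20 -> 213
LT 293: heading 213 -> 146
Final: pos=(5.477,7.099), heading=146, 2 segment(s) drawn

Segment endpoints: x in {1, 11.8, 15.5}, y in {6}
xmin=1, ymin=6, xmax=15.5, ymax=6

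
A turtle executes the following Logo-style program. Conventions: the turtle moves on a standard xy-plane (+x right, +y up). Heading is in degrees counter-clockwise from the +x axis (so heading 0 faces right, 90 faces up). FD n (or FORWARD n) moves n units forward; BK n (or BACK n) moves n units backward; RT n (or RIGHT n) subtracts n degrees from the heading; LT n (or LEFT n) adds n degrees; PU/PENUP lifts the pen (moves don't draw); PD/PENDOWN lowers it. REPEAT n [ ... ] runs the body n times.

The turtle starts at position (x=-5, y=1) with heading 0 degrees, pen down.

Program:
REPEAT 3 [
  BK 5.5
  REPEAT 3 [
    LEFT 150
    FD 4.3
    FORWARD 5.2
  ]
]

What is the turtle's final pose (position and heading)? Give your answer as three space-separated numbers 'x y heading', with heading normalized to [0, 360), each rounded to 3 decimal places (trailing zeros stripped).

Executing turtle program step by step:
Start: pos=(-5,1), heading=0, pen down
REPEAT 3 [
  -- iteration 1/3 --
  BK 5.5: (-5,1) -> (-10.5,1) [heading=0, draw]
  REPEAT 3 [
    -- iteration 1/3 --
    LT 150: heading 0 -> 150
    FD 4.3: (-10.5,1) -> (-14.224,3.15) [heading=150, draw]
    FD 5.2: (-14.224,3.15) -> (-18.727,5.75) [heading=150, draw]
    -- iteration 2/3 --
    LT 150: heading 150 -> 300
    FD 4.3: (-18.727,5.75) -> (-16.577,2.026) [heading=300, draw]
    FD 5.2: (-16.577,2.026) -> (-13.977,-2.477) [heading=300, draw]
    -- iteration 3/3 --
    LT 150: heading 300 -> 90
    FD 4.3: (-13.977,-2.477) -> (-13.977,1.823) [heading=90, draw]
    FD 5.2: (-13.977,1.823) -> (-13.977,7.023) [heading=90, draw]
  ]
  -- iteration 2/3 --
  BK 5.5: (-13.977,7.023) -> (-13.977,1.523) [heading=90, draw]
  REPEAT 3 [
    -- iteration 1/3 --
    LT 150: heading 90 -> 240
    FD 4.3: (-13.977,1.523) -> (-16.127,-2.201) [heading=240, draw]
    FD 5.2: (-16.127,-2.201) -> (-18.727,-6.704) [heading=240, draw]
    -- iteration 2/3 --
    LT 150: heading 240 -> 30
    FD 4.3: (-18.727,-6.704) -> (-15.003,-4.554) [heading=30, draw]
    FD 5.2: (-15.003,-4.554) -> (-10.5,-1.954) [heading=30, draw]
    -- iteration 3/3 --
    LT 150: heading 30 -> 180
    FD 4.3: (-10.5,-1.954) -> (-14.8,-1.954) [heading=180, draw]
    FD 5.2: (-14.8,-1.954) -> (-20,-1.954) [heading=180, draw]
  ]
  -- iteration 3/3 --
  BK 5.5: (-20,-1.954) -> (-14.5,-1.954) [heading=180, draw]
  REPEAT 3 [
    -- iteration 1/3 --
    LT 150: heading 180 -> 330
    FD 4.3: (-14.5,-1.954) -> (-10.776,-4.104) [heading=330, draw]
    FD 5.2: (-10.776,-4.104) -> (-6.273,-6.704) [heading=330, draw]
    -- iteration 2/3 --
    LT 150: heading 330 -> 120
    FD 4.3: (-6.273,-6.704) -> (-8.423,-2.981) [heading=120, draw]
    FD 5.2: (-8.423,-2.981) -> (-11.023,1.523) [heading=120, draw]
    -- iteration 3/3 --
    LT 150: heading 120 -> 270
    FD 4.3: (-11.023,1.523) -> (-11.023,-2.777) [heading=270, draw]
    FD 5.2: (-11.023,-2.777) -> (-11.023,-7.977) [heading=270, draw]
  ]
]
Final: pos=(-11.023,-7.977), heading=270, 21 segment(s) drawn

Answer: -11.023 -7.977 270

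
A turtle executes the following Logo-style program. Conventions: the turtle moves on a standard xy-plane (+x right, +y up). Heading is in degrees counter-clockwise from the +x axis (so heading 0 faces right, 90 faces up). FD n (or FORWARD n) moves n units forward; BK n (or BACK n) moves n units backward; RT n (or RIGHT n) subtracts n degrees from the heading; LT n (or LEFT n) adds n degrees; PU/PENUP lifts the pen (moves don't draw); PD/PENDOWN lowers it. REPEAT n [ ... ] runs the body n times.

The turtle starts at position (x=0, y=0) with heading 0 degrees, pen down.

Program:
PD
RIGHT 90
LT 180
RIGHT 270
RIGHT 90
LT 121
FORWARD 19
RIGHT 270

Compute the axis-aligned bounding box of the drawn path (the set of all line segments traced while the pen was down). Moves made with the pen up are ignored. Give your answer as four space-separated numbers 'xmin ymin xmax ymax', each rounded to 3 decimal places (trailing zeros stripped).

Executing turtle program step by step:
Start: pos=(0,0), heading=0, pen down
PD: pen down
RT 90: heading 0 -> 270
LT 180: heading 270 -> 90
RT 270: heading 90 -> 180
RT 90: heading 180 -> 90
LT 121: heading 90 -> 211
FD 19: (0,0) -> (-16.286,-9.786) [heading=211, draw]
RT 270: heading 211 -> 301
Final: pos=(-16.286,-9.786), heading=301, 1 segment(s) drawn

Segment endpoints: x in {-16.286, 0}, y in {-9.786, 0}
xmin=-16.286, ymin=-9.786, xmax=0, ymax=0

Answer: -16.286 -9.786 0 0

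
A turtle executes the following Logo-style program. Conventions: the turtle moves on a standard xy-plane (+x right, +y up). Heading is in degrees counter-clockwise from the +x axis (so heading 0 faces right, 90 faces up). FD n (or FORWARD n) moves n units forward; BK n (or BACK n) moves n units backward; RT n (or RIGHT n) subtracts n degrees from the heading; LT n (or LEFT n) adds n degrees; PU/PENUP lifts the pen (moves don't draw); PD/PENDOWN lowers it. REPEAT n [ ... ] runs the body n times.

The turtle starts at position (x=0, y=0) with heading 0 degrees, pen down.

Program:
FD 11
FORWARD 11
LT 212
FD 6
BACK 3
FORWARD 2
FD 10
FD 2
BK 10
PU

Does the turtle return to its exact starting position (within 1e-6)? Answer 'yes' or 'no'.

Executing turtle program step by step:
Start: pos=(0,0), heading=0, pen down
FD 11: (0,0) -> (11,0) [heading=0, draw]
FD 11: (11,0) -> (22,0) [heading=0, draw]
LT 212: heading 0 -> 212
FD 6: (22,0) -> (16.912,-3.18) [heading=212, draw]
BK 3: (16.912,-3.18) -> (19.456,-1.59) [heading=212, draw]
FD 2: (19.456,-1.59) -> (17.76,-2.65) [heading=212, draw]
FD 10: (17.76,-2.65) -> (9.279,-7.949) [heading=212, draw]
FD 2: (9.279,-7.949) -> (7.583,-9.009) [heading=212, draw]
BK 10: (7.583,-9.009) -> (16.064,-3.709) [heading=212, draw]
PU: pen up
Final: pos=(16.064,-3.709), heading=212, 8 segment(s) drawn

Start position: (0, 0)
Final position: (16.064, -3.709)
Distance = 16.486; >= 1e-6 -> NOT closed

Answer: no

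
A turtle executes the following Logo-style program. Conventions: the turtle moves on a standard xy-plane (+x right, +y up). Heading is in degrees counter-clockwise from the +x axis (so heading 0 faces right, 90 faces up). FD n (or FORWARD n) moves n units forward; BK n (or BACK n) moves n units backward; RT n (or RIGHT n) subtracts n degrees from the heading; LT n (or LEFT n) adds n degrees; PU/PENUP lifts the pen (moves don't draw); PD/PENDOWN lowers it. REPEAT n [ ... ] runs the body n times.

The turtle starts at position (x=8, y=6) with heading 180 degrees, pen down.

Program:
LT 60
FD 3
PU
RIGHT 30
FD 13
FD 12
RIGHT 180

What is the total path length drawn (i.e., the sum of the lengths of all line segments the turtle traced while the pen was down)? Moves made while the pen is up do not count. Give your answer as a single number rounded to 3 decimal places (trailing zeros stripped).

Executing turtle program step by step:
Start: pos=(8,6), heading=180, pen down
LT 60: heading 180 -> 240
FD 3: (8,6) -> (6.5,3.402) [heading=240, draw]
PU: pen up
RT 30: heading 240 -> 210
FD 13: (6.5,3.402) -> (-4.758,-3.098) [heading=210, move]
FD 12: (-4.758,-3.098) -> (-15.151,-9.098) [heading=210, move]
RT 180: heading 210 -> 30
Final: pos=(-15.151,-9.098), heading=30, 1 segment(s) drawn

Segment lengths:
  seg 1: (8,6) -> (6.5,3.402), length = 3
Total = 3

Answer: 3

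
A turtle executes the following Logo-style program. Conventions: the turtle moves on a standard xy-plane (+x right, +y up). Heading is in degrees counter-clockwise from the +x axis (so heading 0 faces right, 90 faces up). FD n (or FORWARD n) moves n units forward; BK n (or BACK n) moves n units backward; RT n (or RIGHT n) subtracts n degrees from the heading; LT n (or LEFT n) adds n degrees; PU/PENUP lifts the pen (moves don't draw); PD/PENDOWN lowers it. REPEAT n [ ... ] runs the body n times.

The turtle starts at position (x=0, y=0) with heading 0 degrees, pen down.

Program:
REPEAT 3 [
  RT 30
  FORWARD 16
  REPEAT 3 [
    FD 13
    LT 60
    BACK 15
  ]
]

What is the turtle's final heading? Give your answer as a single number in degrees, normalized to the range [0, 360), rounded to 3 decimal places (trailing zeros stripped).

Executing turtle program step by step:
Start: pos=(0,0), heading=0, pen down
REPEAT 3 [
  -- iteration 1/3 --
  RT 30: heading 0 -> 330
  FD 16: (0,0) -> (13.856,-8) [heading=330, draw]
  REPEAT 3 [
    -- iteration 1/3 --
    FD 13: (13.856,-8) -> (25.115,-14.5) [heading=330, draw]
    LT 60: heading 330 -> 30
    BK 15: (25.115,-14.5) -> (12.124,-22) [heading=30, draw]
    -- iteration 2/3 --
    FD 13: (12.124,-22) -> (23.383,-15.5) [heading=30, draw]
    LT 60: heading 30 -> 90
    BK 15: (23.383,-15.5) -> (23.383,-30.5) [heading=90, draw]
    -- iteration 3/3 --
    FD 13: (23.383,-30.5) -> (23.383,-17.5) [heading=90, draw]
    LT 60: heading 90 -> 150
    BK 15: (23.383,-17.5) -> (36.373,-25) [heading=150, draw]
  ]
  -- iteration 2/3 --
  RT 30: heading 150 -> 120
  FD 16: (36.373,-25) -> (28.373,-11.144) [heading=120, draw]
  REPEAT 3 [
    -- iteration 1/3 --
    FD 13: (28.373,-11.144) -> (21.873,0.115) [heading=120, draw]
    LT 60: heading 120 -> 180
    BK 15: (21.873,0.115) -> (36.873,0.115) [heading=180, draw]
    -- iteration 2/3 --
    FD 13: (36.873,0.115) -> (23.873,0.115) [heading=180, draw]
    LT 60: heading 180 -> 240
    BK 15: (23.873,0.115) -> (31.373,13.105) [heading=240, draw]
    -- iteration 3/3 --
    FD 13: (31.373,13.105) -> (24.873,1.847) [heading=240, draw]
    LT 60: heading 240 -> 300
    BK 15: (24.873,1.847) -> (17.373,14.837) [heading=300, draw]
  ]
  -- iteration 3/3 --
  RT 30: heading 300 -> 270
  FD 16: (17.373,14.837) -> (17.373,-1.163) [heading=270, draw]
  REPEAT 3 [
    -- iteration 1/3 --
    FD 13: (17.373,-1.163) -> (17.373,-14.163) [heading=270, draw]
    LT 60: heading 270 -> 330
    BK 15: (17.373,-14.163) -> (4.383,-6.663) [heading=330, draw]
    -- iteration 2/3 --
    FD 13: (4.383,-6.663) -> (15.641,-13.163) [heading=330, draw]
    LT 60: heading 330 -> 30
    BK 15: (15.641,-13.163) -> (2.651,-20.663) [heading=30, draw]
    -- iteration 3/3 --
    FD 13: (2.651,-20.663) -> (13.909,-14.163) [heading=30, draw]
    LT 60: heading 30 -> 90
    BK 15: (13.909,-14.163) -> (13.909,-29.163) [heading=90, draw]
  ]
]
Final: pos=(13.909,-29.163), heading=90, 21 segment(s) drawn

Answer: 90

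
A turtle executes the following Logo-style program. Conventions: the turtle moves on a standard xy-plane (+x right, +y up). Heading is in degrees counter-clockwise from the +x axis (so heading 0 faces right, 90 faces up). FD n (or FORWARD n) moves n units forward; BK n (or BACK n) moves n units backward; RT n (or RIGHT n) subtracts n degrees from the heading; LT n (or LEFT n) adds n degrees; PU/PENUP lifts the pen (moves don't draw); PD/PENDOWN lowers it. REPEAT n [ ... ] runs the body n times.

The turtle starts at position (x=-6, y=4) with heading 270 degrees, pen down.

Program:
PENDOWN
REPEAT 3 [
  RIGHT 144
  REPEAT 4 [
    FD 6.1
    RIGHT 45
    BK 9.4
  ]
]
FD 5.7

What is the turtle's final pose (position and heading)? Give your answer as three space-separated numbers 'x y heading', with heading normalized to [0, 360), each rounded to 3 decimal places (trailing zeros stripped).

Executing turtle program step by step:
Start: pos=(-6,4), heading=270, pen down
PD: pen down
REPEAT 3 [
  -- iteration 1/3 --
  RT 144: heading 270 -> 126
  REPEAT 4 [
    -- iteration 1/4 --
    FD 6.1: (-6,4) -> (-9.585,8.935) [heading=126, draw]
    RT 45: heading 126 -> 81
    BK 9.4: (-9.585,8.935) -> (-11.056,-0.349) [heading=81, draw]
    -- iteration 2/4 --
    FD 6.1: (-11.056,-0.349) -> (-10.102,5.676) [heading=81, draw]
    RT 45: heading 81 -> 36
    BK 9.4: (-10.102,5.676) -> (-17.706,0.15) [heading=36, draw]
    -- iteration 3/4 --
    FD 6.1: (-17.706,0.15) -> (-12.771,3.736) [heading=36, draw]
    RT 45: heading 36 -> 351
    BK 9.4: (-12.771,3.736) -> (-22.056,5.206) [heading=351, draw]
    -- iteration 4/4 --
    FD 6.1: (-22.056,5.206) -> (-16.031,4.252) [heading=351, draw]
    RT 45: heading 351 -> 306
    BK 9.4: (-16.031,4.252) -> (-21.556,11.857) [heading=306, draw]
  ]
  -- iteration 2/3 --
  RT 144: heading 306 -> 162
  REPEAT 4 [
    -- iteration 1/4 --
    FD 6.1: (-21.556,11.857) -> (-27.357,13.742) [heading=162, draw]
    RT 45: heading 162 -> 117
    BK 9.4: (-27.357,13.742) -> (-23.09,5.366) [heading=117, draw]
    -- iteration 2/4 --
    FD 6.1: (-23.09,5.366) -> (-25.859,10.802) [heading=117, draw]
    RT 45: heading 117 -> 72
    BK 9.4: (-25.859,10.802) -> (-28.764,1.862) [heading=72, draw]
    -- iteration 3/4 --
    FD 6.1: (-28.764,1.862) -> (-26.879,7.663) [heading=72, draw]
    RT 45: heading 72 -> 27
    BK 9.4: (-26.879,7.663) -> (-35.255,3.396) [heading=27, draw]
    -- iteration 4/4 --
    FD 6.1: (-35.255,3.396) -> (-29.819,6.165) [heading=27, draw]
    RT 45: heading 27 -> 342
    BK 9.4: (-29.819,6.165) -> (-38.759,9.07) [heading=342, draw]
  ]
  -- iteration 3/3 --
  RT 144: heading 342 -> 198
  REPEAT 4 [
    -- iteration 1/4 --
    FD 6.1: (-38.759,9.07) -> (-44.561,7.185) [heading=198, draw]
    RT 45: heading 198 -> 153
    BK 9.4: (-44.561,7.185) -> (-36.185,2.917) [heading=153, draw]
    -- iteration 2/4 --
    FD 6.1: (-36.185,2.917) -> (-41.62,5.687) [heading=153, draw]
    RT 45: heading 153 -> 108
    BK 9.4: (-41.62,5.687) -> (-38.716,-3.253) [heading=108, draw]
    -- iteration 3/4 --
    FD 6.1: (-38.716,-3.253) -> (-40.601,2.548) [heading=108, draw]
    RT 45: heading 108 -> 63
    BK 9.4: (-40.601,2.548) -> (-44.868,-5.827) [heading=63, draw]
    -- iteration 4/4 --
    FD 6.1: (-44.868,-5.827) -> (-42.099,-0.392) [heading=63, draw]
    RT 45: heading 63 -> 18
    BK 9.4: (-42.099,-0.392) -> (-51.039,-3.297) [heading=18, draw]
  ]
]
FD 5.7: (-51.039,-3.297) -> (-45.618,-1.536) [heading=18, draw]
Final: pos=(-45.618,-1.536), heading=18, 25 segment(s) drawn

Answer: -45.618 -1.536 18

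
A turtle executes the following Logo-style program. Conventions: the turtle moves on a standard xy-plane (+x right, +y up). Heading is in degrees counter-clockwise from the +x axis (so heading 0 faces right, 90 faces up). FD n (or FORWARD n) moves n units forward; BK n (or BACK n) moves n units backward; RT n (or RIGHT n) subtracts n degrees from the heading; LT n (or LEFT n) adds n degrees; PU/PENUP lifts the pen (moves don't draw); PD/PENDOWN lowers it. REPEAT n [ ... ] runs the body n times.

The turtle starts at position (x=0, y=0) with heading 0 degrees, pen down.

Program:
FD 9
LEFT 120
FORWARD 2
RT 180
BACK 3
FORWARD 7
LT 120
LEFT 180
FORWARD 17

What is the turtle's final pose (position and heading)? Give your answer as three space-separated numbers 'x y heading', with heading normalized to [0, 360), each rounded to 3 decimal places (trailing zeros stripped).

Answer: 1.5 -16.454 240

Derivation:
Executing turtle program step by step:
Start: pos=(0,0), heading=0, pen down
FD 9: (0,0) -> (9,0) [heading=0, draw]
LT 120: heading 0 -> 120
FD 2: (9,0) -> (8,1.732) [heading=120, draw]
RT 180: heading 120 -> 300
BK 3: (8,1.732) -> (6.5,4.33) [heading=300, draw]
FD 7: (6.5,4.33) -> (10,-1.732) [heading=300, draw]
LT 120: heading 300 -> 60
LT 180: heading 60 -> 240
FD 17: (10,-1.732) -> (1.5,-16.454) [heading=240, draw]
Final: pos=(1.5,-16.454), heading=240, 5 segment(s) drawn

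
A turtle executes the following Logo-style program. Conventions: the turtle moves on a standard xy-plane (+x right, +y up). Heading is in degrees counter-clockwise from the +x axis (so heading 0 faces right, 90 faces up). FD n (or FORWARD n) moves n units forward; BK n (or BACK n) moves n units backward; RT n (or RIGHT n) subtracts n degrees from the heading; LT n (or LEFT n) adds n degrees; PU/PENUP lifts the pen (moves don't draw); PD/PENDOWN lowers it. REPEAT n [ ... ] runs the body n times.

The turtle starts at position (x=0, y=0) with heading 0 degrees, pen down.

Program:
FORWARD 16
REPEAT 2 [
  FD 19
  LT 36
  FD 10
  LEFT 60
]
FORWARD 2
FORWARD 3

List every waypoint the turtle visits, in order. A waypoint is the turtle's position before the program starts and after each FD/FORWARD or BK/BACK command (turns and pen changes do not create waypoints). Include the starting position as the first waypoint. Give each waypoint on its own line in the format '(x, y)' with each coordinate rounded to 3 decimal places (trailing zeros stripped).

Executing turtle program step by step:
Start: pos=(0,0), heading=0, pen down
FD 16: (0,0) -> (16,0) [heading=0, draw]
REPEAT 2 [
  -- iteration 1/2 --
  FD 19: (16,0) -> (35,0) [heading=0, draw]
  LT 36: heading 0 -> 36
  FD 10: (35,0) -> (43.09,5.878) [heading=36, draw]
  LT 60: heading 36 -> 96
  -- iteration 2/2 --
  FD 19: (43.09,5.878) -> (41.104,24.774) [heading=96, draw]
  LT 36: heading 96 -> 132
  FD 10: (41.104,24.774) -> (34.413,32.205) [heading=132, draw]
  LT 60: heading 132 -> 192
]
FD 2: (34.413,32.205) -> (32.457,31.789) [heading=192, draw]
FD 3: (32.457,31.789) -> (29.522,31.166) [heading=192, draw]
Final: pos=(29.522,31.166), heading=192, 7 segment(s) drawn
Waypoints (8 total):
(0, 0)
(16, 0)
(35, 0)
(43.09, 5.878)
(41.104, 24.774)
(34.413, 32.205)
(32.457, 31.789)
(29.522, 31.166)

Answer: (0, 0)
(16, 0)
(35, 0)
(43.09, 5.878)
(41.104, 24.774)
(34.413, 32.205)
(32.457, 31.789)
(29.522, 31.166)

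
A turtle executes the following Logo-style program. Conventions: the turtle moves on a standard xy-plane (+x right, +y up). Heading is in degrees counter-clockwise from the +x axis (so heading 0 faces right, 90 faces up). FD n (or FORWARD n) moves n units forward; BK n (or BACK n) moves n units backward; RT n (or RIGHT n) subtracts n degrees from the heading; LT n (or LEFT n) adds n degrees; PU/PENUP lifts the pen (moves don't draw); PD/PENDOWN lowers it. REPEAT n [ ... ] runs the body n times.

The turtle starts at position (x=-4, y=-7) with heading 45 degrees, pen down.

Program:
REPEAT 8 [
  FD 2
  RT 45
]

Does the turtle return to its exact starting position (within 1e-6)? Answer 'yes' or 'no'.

Answer: yes

Derivation:
Executing turtle program step by step:
Start: pos=(-4,-7), heading=45, pen down
REPEAT 8 [
  -- iteration 1/8 --
  FD 2: (-4,-7) -> (-2.586,-5.586) [heading=45, draw]
  RT 45: heading 45 -> 0
  -- iteration 2/8 --
  FD 2: (-2.586,-5.586) -> (-0.586,-5.586) [heading=0, draw]
  RT 45: heading 0 -> 315
  -- iteration 3/8 --
  FD 2: (-0.586,-5.586) -> (0.828,-7) [heading=315, draw]
  RT 45: heading 315 -> 270
  -- iteration 4/8 --
  FD 2: (0.828,-7) -> (0.828,-9) [heading=270, draw]
  RT 45: heading 270 -> 225
  -- iteration 5/8 --
  FD 2: (0.828,-9) -> (-0.586,-10.414) [heading=225, draw]
  RT 45: heading 225 -> 180
  -- iteration 6/8 --
  FD 2: (-0.586,-10.414) -> (-2.586,-10.414) [heading=180, draw]
  RT 45: heading 180 -> 135
  -- iteration 7/8 --
  FD 2: (-2.586,-10.414) -> (-4,-9) [heading=135, draw]
  RT 45: heading 135 -> 90
  -- iteration 8/8 --
  FD 2: (-4,-9) -> (-4,-7) [heading=90, draw]
  RT 45: heading 90 -> 45
]
Final: pos=(-4,-7), heading=45, 8 segment(s) drawn

Start position: (-4, -7)
Final position: (-4, -7)
Distance = 0; < 1e-6 -> CLOSED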